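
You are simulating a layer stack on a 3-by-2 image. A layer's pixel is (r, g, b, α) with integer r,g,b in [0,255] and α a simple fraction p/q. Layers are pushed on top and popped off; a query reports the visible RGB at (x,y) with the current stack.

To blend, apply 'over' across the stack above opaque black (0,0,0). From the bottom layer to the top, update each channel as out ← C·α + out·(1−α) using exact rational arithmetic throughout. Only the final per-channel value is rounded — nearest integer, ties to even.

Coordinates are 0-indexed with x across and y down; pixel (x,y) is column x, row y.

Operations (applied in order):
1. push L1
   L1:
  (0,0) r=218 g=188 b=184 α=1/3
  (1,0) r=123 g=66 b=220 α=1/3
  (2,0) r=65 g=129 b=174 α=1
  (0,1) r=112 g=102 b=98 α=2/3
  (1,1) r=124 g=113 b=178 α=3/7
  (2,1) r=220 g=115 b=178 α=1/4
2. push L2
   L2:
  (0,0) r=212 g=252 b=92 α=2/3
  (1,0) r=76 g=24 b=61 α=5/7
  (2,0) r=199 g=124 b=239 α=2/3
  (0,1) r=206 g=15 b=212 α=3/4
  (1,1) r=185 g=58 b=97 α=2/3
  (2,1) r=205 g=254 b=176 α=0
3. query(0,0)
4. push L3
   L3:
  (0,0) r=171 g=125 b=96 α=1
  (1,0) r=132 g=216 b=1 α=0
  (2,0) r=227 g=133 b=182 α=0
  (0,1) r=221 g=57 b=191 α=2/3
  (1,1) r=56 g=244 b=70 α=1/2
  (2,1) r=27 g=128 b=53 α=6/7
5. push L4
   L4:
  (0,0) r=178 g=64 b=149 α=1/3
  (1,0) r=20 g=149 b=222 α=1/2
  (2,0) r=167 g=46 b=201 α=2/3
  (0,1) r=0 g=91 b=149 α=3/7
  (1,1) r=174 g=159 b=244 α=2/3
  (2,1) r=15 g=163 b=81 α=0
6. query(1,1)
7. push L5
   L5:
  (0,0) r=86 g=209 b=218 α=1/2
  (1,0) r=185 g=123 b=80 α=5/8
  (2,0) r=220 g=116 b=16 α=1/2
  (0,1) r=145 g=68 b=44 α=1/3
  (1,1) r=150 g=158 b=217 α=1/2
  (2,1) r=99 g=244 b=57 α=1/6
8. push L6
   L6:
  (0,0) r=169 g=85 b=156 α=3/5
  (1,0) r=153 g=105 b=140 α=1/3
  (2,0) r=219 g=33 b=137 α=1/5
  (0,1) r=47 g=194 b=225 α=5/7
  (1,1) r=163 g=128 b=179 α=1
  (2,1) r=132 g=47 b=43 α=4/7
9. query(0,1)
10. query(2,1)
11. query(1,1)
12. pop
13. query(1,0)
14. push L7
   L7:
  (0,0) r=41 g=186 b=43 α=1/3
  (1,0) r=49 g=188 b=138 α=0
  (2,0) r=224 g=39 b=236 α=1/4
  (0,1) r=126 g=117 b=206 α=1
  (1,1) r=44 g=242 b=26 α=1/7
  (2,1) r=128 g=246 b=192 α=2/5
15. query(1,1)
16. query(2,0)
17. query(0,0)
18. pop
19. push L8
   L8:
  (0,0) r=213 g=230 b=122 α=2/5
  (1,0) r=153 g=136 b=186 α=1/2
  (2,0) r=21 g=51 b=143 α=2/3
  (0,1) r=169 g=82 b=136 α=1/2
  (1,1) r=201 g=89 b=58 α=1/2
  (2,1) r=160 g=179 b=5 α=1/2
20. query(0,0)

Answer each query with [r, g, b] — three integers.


at x=0,y=0 over L1,L2:
after L1 α=1/3: [218/3, 188/3, 184/3]
after L2 α=2/3: [1490/9, 1700/9, 736/9]
= [166, 189, 82]

at x=1,y=1 over L1,L2,L3,L4:
L1 α=3/7: [372/7, 339/7, 534/7]
L2 α=2/3: [2962/21, 1151/21, 1892/21]
L3 α=1/2: [2069/21, 6275/42, 1681/21]
L4 α=2/3: [9377/63, 19631/126, 11929/63]
→ [149, 156, 189]

at x=0,y=1 over L1,L2,L3,L4,L5,L6:
L1 α=2/3: [224/3, 68, 196/3]
L2 α=3/4: [1039/6, 113/4, 526/3]
L3 α=2/3: [3691/18, 569/12, 1672/9]
L4 α=3/7: [7382/63, 1388/21, 10711/63]
L5 α=1/3: [23899/189, 4204/63, 24194/189]
L6 α=5/7: [92213/1323, 69518/441, 261013/1323]
= [70, 158, 197]

at x=2,y=1 over L1,L2,L3,L4,L5,L6:
+L1 (α=1/4) → [55, 115/4, 89/2]
+L2 (α=0) → [55, 115/4, 89/2]
+L3 (α=6/7) → [31, 3187/28, 725/14]
+L4 (α=0) → [31, 3187/28, 725/14]
+L5 (α=1/6) → [127/3, 7589/56, 4423/84]
+L6 (α=4/7) → [655/7, 33295/392, 9239/196]
rounded: [94, 85, 47]

(1,1) stack=L1,L2,L3,L4,L5,L6; from [0,0,0]:
L1 α=3/7: [372/7, 339/7, 534/7]
L2 α=2/3: [2962/21, 1151/21, 1892/21]
L3 α=1/2: [2069/21, 6275/42, 1681/21]
L4 α=2/3: [9377/63, 19631/126, 11929/63]
L5 α=1/2: [18827/126, 39539/252, 12800/63]
L6 α=1: [163, 128, 179]
→ [163, 128, 179]

(1,0) stack=L1,L2,L3,L4,L5; from [0,0,0]:
+L1 (α=1/3) → [41, 22, 220/3]
+L2 (α=5/7) → [66, 164/7, 1355/21]
+L3 (α=0) → [66, 164/7, 1355/21]
+L4 (α=1/2) → [43, 1207/14, 6017/42]
+L5 (α=5/8) → [527/4, 12231/112, 11617/112]
= [132, 109, 104]

query (1,1) [L1,L2,L3,L4,L5,L7] — begin 0,0,0
L1 α=3/7: [372/7, 339/7, 534/7]
L2 α=2/3: [2962/21, 1151/21, 1892/21]
L3 α=1/2: [2069/21, 6275/42, 1681/21]
L4 α=2/3: [9377/63, 19631/126, 11929/63]
L5 α=1/2: [18827/126, 39539/252, 12800/63]
L7 α=1/7: [19751/147, 49703/294, 26146/147]
= [134, 169, 178]

query (2,0) [L1,L2,L3,L4,L5,L7] — begin 0,0,0
+L1 (α=1) → [65, 129, 174]
+L2 (α=2/3) → [463/3, 377/3, 652/3]
+L3 (α=0) → [463/3, 377/3, 652/3]
+L4 (α=2/3) → [1465/9, 653/9, 1858/9]
+L5 (α=1/2) → [3445/18, 1697/18, 1001/9]
+L7 (α=1/4) → [4789/24, 1931/24, 1709/12]
→ [200, 80, 142]

(0,0) stack=L1,L2,L3,L4,L5,L7; from [0,0,0]:
+L1 (α=1/3) → [218/3, 188/3, 184/3]
+L2 (α=2/3) → [1490/9, 1700/9, 736/9]
+L3 (α=1) → [171, 125, 96]
+L4 (α=1/3) → [520/3, 314/3, 341/3]
+L5 (α=1/2) → [389/3, 941/6, 995/6]
+L7 (α=1/3) → [901/9, 1499/9, 1124/9]
= [100, 167, 125]

(0,0) stack=L1,L2,L3,L4,L5,L8; from [0,0,0]:
L1 α=1/3: [218/3, 188/3, 184/3]
L2 α=2/3: [1490/9, 1700/9, 736/9]
L3 α=1: [171, 125, 96]
L4 α=1/3: [520/3, 314/3, 341/3]
L5 α=1/2: [389/3, 941/6, 995/6]
L8 α=2/5: [163, 1861/10, 1483/10]
rounded: [163, 186, 148]


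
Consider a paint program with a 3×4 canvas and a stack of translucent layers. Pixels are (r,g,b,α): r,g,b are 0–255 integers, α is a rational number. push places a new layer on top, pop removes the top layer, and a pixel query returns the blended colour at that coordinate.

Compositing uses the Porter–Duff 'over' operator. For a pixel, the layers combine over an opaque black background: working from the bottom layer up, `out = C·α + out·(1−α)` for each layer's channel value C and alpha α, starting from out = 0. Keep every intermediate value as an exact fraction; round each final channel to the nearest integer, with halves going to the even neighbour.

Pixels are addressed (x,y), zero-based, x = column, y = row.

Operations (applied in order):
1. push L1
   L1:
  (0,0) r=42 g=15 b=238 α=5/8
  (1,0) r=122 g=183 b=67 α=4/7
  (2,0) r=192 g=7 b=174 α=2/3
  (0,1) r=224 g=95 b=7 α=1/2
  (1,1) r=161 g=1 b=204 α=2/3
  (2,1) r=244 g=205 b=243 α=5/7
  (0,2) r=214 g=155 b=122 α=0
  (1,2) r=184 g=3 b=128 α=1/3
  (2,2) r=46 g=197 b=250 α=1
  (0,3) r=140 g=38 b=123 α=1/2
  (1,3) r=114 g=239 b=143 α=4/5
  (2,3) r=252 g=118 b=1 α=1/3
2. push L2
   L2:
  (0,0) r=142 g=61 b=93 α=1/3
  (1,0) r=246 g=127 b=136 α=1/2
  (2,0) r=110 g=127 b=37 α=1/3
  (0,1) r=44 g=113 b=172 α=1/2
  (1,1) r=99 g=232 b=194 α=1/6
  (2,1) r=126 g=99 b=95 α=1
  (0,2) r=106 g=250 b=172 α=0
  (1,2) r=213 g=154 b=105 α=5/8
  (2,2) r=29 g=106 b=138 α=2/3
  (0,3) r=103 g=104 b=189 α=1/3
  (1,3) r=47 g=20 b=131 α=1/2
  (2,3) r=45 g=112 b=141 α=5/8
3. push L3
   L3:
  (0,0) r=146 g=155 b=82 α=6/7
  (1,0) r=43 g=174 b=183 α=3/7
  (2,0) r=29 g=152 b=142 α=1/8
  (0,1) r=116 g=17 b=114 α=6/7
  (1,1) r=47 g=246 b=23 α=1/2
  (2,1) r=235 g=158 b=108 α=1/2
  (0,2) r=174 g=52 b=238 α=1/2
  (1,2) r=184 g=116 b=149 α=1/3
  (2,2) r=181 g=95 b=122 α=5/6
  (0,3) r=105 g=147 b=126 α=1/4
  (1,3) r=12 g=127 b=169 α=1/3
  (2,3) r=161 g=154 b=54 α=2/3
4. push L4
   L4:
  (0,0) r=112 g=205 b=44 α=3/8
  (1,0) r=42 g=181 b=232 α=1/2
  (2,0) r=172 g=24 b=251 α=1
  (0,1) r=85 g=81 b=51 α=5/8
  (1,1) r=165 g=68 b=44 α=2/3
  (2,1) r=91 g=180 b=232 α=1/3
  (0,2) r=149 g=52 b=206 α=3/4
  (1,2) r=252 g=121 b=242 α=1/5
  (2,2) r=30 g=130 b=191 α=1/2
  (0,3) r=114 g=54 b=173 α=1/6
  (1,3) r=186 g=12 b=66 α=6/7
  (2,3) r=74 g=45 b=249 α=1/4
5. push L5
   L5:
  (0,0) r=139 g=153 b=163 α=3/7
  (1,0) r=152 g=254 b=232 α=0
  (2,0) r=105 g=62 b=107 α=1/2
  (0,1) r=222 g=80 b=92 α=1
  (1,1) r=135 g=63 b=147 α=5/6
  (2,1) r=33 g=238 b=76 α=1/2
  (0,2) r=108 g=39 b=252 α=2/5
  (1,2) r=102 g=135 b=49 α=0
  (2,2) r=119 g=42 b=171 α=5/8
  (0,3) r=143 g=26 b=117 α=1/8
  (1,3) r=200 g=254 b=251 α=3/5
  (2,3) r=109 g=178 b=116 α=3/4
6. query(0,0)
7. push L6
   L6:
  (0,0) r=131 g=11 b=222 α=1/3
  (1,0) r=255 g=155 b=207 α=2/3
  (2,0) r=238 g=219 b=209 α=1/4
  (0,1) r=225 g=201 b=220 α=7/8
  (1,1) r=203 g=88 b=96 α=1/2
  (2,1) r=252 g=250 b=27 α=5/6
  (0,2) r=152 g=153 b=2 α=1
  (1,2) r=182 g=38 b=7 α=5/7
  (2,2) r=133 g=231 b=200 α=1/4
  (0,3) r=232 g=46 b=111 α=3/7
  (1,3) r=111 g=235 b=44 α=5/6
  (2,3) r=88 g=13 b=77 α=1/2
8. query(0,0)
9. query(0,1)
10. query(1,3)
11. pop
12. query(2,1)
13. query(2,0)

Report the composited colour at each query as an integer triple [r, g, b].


(0,0) stack=L1,L2,L3,L4,L5; from [0,0,0]:
after L1 α=5/8: [105/4, 75/8, 595/4]
after L2 α=1/3: [389/6, 319/12, 781/6]
after L3 α=6/7: [5645/42, 11479/84, 3733/42]
after L4 α=3/8: [42337/336, 109055/672, 24209/336]
after L5 α=3/7: [77365/588, 186167/1176, 65285/588]
= [132, 158, 111]

(0,0) stack=L1,L2,L3,L4,L5,L6; from [0,0,0]:
after L1 α=5/8: [105/4, 75/8, 595/4]
after L2 α=1/3: [389/6, 319/12, 781/6]
after L3 α=6/7: [5645/42, 11479/84, 3733/42]
after L4 α=3/8: [42337/336, 109055/672, 24209/336]
after L5 α=3/7: [77365/588, 186167/1176, 65285/588]
after L6 α=1/3: [115879/882, 192635/1764, 130553/882]
→ [131, 109, 148]

query (0,1) [L1,L2,L3,L4,L5,L6] — begin 0,0,0
after L1 α=1/2: [112, 95/2, 7/2]
after L2 α=1/2: [78, 321/4, 351/4]
after L3 α=6/7: [774/7, 729/28, 441/4]
after L4 α=5/8: [5297/56, 13527/224, 2343/32]
after L5 α=1: [222, 80, 92]
after L6 α=7/8: [1797/8, 1487/8, 204]
rounded: [225, 186, 204]

at x=1,y=3 over L1,L2,L3,L4,L5,L6:
L1 α=4/5: [456/5, 956/5, 572/5]
L2 α=1/2: [691/10, 528/5, 1227/10]
L3 α=1/3: [751/15, 1691/15, 2072/15]
L4 α=6/7: [17491/105, 2771/105, 8012/105]
L5 α=3/5: [97982/525, 85552/525, 95089/525]
L6 α=5/6: [389357/3150, 702427/3150, 210589/3150]
rounded: [124, 223, 67]

query (2,1) [L1,L2,L3,L4,L5] — begin 0,0,0
after L1 α=5/7: [1220/7, 1025/7, 1215/7]
after L2 α=1: [126, 99, 95]
after L3 α=1/2: [361/2, 257/2, 203/2]
after L4 α=1/3: [452/3, 437/3, 145]
after L5 α=1/2: [551/6, 1151/6, 221/2]
→ [92, 192, 110]

at x=2,y=0 over L1,L2,L3,L4,L5:
+L1 (α=2/3) → [128, 14/3, 116]
+L2 (α=1/3) → [122, 409/9, 269/3]
+L3 (α=1/8) → [883/8, 4231/72, 2309/24]
+L4 (α=1) → [172, 24, 251]
+L5 (α=1/2) → [277/2, 43, 179]
rounded: [138, 43, 179]


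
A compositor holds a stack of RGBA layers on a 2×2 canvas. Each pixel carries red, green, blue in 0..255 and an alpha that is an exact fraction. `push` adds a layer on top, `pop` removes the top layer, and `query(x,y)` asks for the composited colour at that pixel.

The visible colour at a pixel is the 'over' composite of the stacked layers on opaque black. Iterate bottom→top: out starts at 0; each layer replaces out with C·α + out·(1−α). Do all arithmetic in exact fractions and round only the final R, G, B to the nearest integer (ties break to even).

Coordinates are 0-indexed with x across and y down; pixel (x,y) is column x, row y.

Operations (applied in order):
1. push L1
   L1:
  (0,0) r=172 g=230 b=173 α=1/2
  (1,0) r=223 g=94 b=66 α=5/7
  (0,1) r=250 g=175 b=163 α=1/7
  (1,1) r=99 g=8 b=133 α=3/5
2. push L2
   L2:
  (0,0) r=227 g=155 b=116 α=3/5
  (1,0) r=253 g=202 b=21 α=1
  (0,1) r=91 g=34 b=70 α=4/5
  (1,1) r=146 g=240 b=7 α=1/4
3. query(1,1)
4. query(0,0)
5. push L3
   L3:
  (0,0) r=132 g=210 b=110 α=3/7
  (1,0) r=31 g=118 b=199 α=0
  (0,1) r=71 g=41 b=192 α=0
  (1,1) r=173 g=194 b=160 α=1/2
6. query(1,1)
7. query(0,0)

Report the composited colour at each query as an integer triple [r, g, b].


query (1,1) [L1,L2] — begin 0,0,0
after L1 α=3/5: [297/5, 24/5, 399/5]
after L2 α=1/4: [1621/20, 318/5, 308/5]
→ [81, 64, 62]

at x=0,y=0 over L1,L2:
L1 α=1/2: [86, 115, 173/2]
L2 α=3/5: [853/5, 139, 521/5]
→ [171, 139, 104]

(1,1) stack=L1,L2,L3; from [0,0,0]:
L1 α=3/5: [297/5, 24/5, 399/5]
L2 α=1/4: [1621/20, 318/5, 308/5]
L3 α=1/2: [5081/40, 644/5, 554/5]
→ [127, 129, 111]

(0,0) stack=L1,L2,L3; from [0,0,0]:
L1 α=1/2: [86, 115, 173/2]
L2 α=3/5: [853/5, 139, 521/5]
L3 α=3/7: [5392/35, 1186/7, 3734/35]
rounded: [154, 169, 107]


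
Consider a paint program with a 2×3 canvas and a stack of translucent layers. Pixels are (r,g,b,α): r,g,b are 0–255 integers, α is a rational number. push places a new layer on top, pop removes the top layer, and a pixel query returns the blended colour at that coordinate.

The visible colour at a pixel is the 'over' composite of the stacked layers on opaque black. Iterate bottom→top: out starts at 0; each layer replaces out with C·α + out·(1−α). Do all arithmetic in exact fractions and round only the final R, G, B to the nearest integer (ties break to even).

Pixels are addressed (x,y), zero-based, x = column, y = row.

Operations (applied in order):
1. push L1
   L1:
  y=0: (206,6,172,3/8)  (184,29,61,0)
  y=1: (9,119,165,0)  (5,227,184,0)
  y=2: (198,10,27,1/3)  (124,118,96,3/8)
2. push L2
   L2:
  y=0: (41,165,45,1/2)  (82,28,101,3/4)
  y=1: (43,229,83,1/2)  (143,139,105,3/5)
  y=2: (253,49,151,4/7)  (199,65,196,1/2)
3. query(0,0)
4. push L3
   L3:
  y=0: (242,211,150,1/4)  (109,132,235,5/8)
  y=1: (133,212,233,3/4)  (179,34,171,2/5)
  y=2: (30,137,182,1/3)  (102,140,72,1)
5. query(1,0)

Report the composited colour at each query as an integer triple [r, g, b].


(0,0) stack=L1,L2; from [0,0,0]:
L1 α=3/8: [309/4, 9/4, 129/2]
L2 α=1/2: [473/8, 669/8, 219/4]
= [59, 84, 55]

at x=1,y=0 over L1,L2,L3:
after L1 α=0: [0, 0, 0]
after L2 α=3/4: [123/2, 21, 303/4]
after L3 α=5/8: [1459/16, 723/8, 5609/32]
rounded: [91, 90, 175]


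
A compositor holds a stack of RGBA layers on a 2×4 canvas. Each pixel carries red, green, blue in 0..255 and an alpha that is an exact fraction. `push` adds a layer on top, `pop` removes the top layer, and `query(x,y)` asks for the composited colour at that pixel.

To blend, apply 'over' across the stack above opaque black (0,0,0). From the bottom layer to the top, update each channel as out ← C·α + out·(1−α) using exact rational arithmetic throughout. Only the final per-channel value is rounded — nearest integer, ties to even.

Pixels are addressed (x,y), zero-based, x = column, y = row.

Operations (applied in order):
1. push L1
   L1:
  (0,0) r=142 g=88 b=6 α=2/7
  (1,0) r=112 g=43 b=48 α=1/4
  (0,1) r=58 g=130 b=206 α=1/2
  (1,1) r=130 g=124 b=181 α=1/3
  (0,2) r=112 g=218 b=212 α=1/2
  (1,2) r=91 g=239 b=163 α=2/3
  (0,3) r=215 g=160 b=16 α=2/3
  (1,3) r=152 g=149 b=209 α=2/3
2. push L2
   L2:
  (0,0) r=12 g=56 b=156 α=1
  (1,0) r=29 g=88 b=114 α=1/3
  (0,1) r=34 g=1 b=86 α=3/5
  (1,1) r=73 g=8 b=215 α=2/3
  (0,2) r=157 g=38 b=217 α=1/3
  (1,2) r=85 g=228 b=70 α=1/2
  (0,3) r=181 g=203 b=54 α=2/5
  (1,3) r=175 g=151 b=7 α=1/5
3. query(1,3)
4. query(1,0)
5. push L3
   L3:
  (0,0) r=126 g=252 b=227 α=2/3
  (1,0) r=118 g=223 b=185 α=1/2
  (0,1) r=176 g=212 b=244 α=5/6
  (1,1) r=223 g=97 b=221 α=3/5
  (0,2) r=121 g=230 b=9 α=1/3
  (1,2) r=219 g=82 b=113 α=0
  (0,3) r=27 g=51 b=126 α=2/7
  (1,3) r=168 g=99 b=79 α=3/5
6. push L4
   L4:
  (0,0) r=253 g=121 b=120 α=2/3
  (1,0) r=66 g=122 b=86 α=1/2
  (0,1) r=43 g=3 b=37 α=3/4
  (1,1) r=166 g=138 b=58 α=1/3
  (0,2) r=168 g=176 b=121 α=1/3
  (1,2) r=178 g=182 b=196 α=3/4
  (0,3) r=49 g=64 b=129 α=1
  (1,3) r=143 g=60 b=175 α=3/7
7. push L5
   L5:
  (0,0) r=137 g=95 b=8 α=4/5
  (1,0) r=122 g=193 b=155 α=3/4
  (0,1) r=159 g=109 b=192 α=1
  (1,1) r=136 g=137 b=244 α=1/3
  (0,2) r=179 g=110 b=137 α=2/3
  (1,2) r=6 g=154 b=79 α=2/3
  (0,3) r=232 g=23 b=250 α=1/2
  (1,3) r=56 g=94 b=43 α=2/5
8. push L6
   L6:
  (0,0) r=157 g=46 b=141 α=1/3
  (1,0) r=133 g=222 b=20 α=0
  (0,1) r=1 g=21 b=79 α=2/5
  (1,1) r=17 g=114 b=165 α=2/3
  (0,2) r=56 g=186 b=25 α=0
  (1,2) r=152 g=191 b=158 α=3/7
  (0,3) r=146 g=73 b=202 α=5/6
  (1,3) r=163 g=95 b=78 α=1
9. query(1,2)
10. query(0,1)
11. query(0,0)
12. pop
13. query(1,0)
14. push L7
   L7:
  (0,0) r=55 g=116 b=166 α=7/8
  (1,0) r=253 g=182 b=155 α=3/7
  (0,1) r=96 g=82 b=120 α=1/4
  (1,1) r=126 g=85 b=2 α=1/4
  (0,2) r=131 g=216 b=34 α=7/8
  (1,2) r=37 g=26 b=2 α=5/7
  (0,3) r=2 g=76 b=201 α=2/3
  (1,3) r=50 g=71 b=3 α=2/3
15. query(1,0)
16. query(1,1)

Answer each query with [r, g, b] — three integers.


query (1,3) [L1,L2] — begin 0,0,0
L1 α=2/3: [304/3, 298/3, 418/3]
L2 α=1/5: [1741/15, 329/3, 1693/15]
→ [116, 110, 113]

(1,0) stack=L1,L2; from [0,0,0]:
after L1 α=1/4: [28, 43/4, 12]
after L2 α=1/3: [85/3, 73/2, 46]
rounded: [28, 36, 46]

(1,2) stack=L1,L2,L3,L4,L5,L6; from [0,0,0]:
after L1 α=2/3: [182/3, 478/3, 326/3]
after L2 α=1/2: [437/6, 581/3, 268/3]
after L3 α=0: [437/6, 581/3, 268/3]
after L4 α=3/4: [3641/24, 2219/12, 508/3]
after L5 α=2/3: [3929/72, 5915/36, 982/9]
after L6 α=3/7: [12137/126, 11072/63, 8194/63]
→ [96, 176, 130]

query (0,1) [L1,L2,L3,L4,L5,L6] — begin 0,0,0
L1 α=1/2: [29, 65, 103]
L2 α=3/5: [32, 133/5, 464/5]
L3 α=5/6: [152, 1811/10, 1094/5]
L4 α=3/4: [281/4, 1901/40, 1649/20]
L5 α=1: [159, 109, 192]
L6 α=2/5: [479/5, 369/5, 734/5]
→ [96, 74, 147]

at x=0,y=0 over L1,L2,L3,L4,L5,L6:
L1 α=2/7: [284/7, 176/7, 12/7]
L2 α=1: [12, 56, 156]
L3 α=2/3: [88, 560/3, 610/3]
L4 α=2/3: [198, 1286/9, 1330/9]
L5 α=4/5: [746/5, 4706/45, 1618/45]
L6 α=1/3: [759/5, 11482/135, 9581/135]
= [152, 85, 71]

(1,0) stack=L1,L2,L3,L4,L5; from [0,0,0]:
after L1 α=1/4: [28, 43/4, 12]
after L2 α=1/3: [85/3, 73/2, 46]
after L3 α=1/2: [439/6, 519/4, 231/2]
after L4 α=1/2: [835/12, 1007/8, 403/4]
after L5 α=3/4: [5227/48, 5639/32, 2263/16]
→ [109, 176, 141]

at x=1,y=0 over L1,L2,L3,L4,L5,L7:
+L1 (α=1/4) → [28, 43/4, 12]
+L2 (α=1/3) → [85/3, 73/2, 46]
+L3 (α=1/2) → [439/6, 519/4, 231/2]
+L4 (α=1/2) → [835/12, 1007/8, 403/4]
+L5 (α=3/4) → [5227/48, 5639/32, 2263/16]
+L7 (α=3/7) → [14335/84, 10007/56, 589/4]
→ [171, 179, 147]

at x=1,y=1 over L1,L2,L3,L4,L5,L7:
+L1 (α=1/3) → [130/3, 124/3, 181/3]
+L2 (α=2/3) → [568/9, 172/9, 1471/9]
+L3 (α=3/5) → [7157/45, 2963/45, 8909/45]
+L4 (α=1/3) → [21784/135, 12136/135, 20428/135]
+L5 (α=1/3) → [61928/405, 42767/405, 73796/405]
+L7 (α=1/4) → [39469/270, 27121/270, 37033/270]
rounded: [146, 100, 137]


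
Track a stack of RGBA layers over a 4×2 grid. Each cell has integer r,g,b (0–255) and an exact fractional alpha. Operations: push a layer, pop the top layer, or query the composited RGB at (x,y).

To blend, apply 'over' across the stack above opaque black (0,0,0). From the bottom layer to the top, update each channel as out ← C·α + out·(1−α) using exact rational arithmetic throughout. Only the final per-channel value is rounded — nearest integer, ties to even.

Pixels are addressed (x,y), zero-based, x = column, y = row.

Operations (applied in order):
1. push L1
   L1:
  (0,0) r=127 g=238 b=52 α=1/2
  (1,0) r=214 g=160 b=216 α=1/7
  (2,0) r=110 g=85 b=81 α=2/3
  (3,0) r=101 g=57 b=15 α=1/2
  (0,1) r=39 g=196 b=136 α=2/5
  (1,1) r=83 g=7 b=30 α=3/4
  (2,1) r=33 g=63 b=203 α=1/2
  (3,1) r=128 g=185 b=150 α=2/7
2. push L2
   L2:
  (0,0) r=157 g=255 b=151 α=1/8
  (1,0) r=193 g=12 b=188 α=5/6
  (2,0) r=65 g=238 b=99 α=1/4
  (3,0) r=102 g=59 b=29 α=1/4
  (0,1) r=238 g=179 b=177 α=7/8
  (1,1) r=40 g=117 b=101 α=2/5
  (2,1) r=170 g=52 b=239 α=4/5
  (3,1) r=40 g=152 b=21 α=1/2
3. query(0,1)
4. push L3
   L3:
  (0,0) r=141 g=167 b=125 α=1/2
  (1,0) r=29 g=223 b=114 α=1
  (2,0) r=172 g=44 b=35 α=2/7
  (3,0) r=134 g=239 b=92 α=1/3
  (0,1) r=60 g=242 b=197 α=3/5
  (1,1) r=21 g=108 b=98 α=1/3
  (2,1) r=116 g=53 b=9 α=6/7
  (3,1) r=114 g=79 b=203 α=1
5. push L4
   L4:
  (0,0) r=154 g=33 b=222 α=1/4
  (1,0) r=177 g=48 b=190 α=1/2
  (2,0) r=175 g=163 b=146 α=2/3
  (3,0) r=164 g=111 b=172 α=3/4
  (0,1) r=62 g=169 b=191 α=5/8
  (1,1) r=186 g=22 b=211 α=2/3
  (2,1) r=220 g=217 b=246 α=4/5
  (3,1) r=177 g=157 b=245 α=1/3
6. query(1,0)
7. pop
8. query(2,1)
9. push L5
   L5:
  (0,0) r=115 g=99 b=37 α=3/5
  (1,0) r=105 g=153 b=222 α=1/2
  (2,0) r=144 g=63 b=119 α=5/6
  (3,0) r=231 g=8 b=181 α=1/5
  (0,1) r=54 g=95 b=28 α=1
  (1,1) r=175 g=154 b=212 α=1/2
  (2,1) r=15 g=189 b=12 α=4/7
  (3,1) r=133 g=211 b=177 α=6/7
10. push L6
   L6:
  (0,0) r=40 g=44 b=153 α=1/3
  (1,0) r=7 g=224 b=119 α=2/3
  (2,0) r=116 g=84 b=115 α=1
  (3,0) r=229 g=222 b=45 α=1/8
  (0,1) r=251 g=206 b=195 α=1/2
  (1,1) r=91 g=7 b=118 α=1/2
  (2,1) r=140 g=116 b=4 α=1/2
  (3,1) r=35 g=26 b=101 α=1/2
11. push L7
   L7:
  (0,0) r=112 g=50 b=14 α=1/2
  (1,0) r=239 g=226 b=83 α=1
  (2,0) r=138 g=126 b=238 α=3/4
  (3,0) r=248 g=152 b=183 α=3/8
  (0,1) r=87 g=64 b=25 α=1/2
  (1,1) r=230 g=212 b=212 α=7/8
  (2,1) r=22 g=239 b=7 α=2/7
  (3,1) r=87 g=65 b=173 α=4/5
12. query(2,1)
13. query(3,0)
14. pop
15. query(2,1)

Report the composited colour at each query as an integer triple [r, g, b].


query (0,1) [L1,L2] — begin 0,0,0
after L1 α=2/5: [78/5, 392/5, 272/5]
after L2 α=7/8: [1051/5, 6657/40, 6467/40]
rounded: [210, 166, 162]

(1,0) stack=L1,L2,L3,L4; from [0,0,0]:
L1 α=1/7: [214/7, 160/7, 216/7]
L2 α=5/6: [2323/14, 290/21, 3398/21]
L3 α=1: [29, 223, 114]
L4 α=1/2: [103, 271/2, 152]
rounded: [103, 136, 152]

at x=2,y=1 over L1,L2,L3:
after L1 α=1/2: [33/2, 63/2, 203/2]
after L2 α=4/5: [1393/10, 479/10, 423/2]
after L3 α=6/7: [8353/70, 3659/70, 531/14]
= [119, 52, 38]

query (2,1) [L1,L2,L3,L5,L6,L7] — begin 0,0,0
after L1 α=1/2: [33/2, 63/2, 203/2]
after L2 α=4/5: [1393/10, 479/10, 423/2]
after L3 α=6/7: [8353/70, 3659/70, 531/14]
after L5 α=4/7: [29259/490, 63897/490, 2265/98]
after L6 α=1/2: [97859/980, 120737/980, 2657/196]
after L7 α=2/7: [106483/1372, 214425/1372, 16029/1372]
→ [78, 156, 12]

at x=3,y=0 over L1,L2,L3,L5,L6,L7:
L1 α=1/2: [101/2, 57/2, 15/2]
L2 α=1/4: [507/8, 289/8, 103/8]
L3 α=1/3: [1043/12, 415/4, 157/4]
L5 α=1/5: [1736/15, 423/5, 338/5]
L6 α=1/8: [15587/120, 4071/40, 2591/40]
L7 α=3/8: [33443/192, 7719/64, 6983/64]
rounded: [174, 121, 109]

query (2,1) [L1,L2,L3,L5,L6] — begin 0,0,0
after L1 α=1/2: [33/2, 63/2, 203/2]
after L2 α=4/5: [1393/10, 479/10, 423/2]
after L3 α=6/7: [8353/70, 3659/70, 531/14]
after L5 α=4/7: [29259/490, 63897/490, 2265/98]
after L6 α=1/2: [97859/980, 120737/980, 2657/196]
rounded: [100, 123, 14]


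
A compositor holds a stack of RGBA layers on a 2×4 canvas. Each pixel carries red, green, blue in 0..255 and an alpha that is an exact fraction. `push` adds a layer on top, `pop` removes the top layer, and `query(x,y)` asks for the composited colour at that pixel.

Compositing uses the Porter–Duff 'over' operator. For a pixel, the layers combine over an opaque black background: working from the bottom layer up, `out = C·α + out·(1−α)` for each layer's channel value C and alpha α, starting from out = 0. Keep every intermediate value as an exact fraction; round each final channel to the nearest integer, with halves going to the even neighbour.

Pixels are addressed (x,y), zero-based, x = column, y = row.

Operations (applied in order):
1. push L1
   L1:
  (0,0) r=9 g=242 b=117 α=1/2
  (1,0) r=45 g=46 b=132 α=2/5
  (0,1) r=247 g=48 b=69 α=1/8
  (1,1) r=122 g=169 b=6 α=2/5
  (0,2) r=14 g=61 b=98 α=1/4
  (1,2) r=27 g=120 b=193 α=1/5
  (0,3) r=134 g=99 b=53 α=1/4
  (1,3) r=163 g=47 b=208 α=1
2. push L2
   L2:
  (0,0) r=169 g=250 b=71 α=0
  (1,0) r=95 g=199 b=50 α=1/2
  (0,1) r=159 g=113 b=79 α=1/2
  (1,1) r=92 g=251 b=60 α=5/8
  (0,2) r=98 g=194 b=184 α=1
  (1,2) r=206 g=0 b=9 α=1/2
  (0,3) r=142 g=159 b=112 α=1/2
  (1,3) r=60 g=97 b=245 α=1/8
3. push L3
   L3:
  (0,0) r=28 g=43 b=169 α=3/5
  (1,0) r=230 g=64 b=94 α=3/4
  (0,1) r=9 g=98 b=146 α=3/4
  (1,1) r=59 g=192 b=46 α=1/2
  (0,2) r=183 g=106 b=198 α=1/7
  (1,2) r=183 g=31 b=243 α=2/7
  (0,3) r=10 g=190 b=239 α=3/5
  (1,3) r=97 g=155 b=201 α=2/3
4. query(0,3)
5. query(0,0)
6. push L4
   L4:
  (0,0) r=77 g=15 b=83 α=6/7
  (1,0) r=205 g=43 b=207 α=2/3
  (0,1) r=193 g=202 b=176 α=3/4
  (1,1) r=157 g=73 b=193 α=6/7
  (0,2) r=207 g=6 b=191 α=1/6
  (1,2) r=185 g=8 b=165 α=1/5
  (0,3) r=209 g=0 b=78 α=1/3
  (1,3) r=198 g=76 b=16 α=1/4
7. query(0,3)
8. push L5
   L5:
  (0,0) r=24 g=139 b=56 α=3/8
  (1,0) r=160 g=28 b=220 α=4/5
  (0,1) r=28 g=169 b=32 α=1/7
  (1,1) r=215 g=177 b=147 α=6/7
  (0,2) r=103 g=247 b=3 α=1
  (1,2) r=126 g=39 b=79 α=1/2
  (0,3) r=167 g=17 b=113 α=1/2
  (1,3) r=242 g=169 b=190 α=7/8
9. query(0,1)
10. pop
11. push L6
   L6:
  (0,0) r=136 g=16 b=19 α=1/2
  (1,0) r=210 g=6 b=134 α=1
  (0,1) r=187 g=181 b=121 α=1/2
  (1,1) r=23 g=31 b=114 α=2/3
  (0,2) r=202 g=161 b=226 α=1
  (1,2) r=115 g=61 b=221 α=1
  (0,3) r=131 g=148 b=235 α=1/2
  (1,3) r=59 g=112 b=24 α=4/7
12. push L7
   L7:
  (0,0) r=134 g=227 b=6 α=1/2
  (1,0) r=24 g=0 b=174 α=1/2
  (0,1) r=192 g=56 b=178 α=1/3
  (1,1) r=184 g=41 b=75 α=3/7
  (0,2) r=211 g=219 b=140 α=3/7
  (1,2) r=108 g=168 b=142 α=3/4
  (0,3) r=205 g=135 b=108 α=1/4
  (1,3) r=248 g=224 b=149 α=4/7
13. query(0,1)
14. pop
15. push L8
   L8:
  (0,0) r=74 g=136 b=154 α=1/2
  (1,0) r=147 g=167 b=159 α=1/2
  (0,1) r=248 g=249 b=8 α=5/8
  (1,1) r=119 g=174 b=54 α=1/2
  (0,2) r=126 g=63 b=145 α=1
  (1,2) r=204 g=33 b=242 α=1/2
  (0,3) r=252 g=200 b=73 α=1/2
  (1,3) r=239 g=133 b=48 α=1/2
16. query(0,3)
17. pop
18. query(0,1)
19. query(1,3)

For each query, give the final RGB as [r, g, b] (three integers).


at x=0,y=3 over L1,L2,L3:
L1 α=1/4: [67/2, 99/4, 53/4]
L2 α=1/2: [351/4, 735/8, 501/8]
L3 α=3/5: [411/10, 603/4, 3369/20]
rounded: [41, 151, 168]

(0,0) stack=L1,L2,L3; from [0,0,0]:
after L1 α=1/2: [9/2, 121, 117/2]
after L2 α=0: [9/2, 121, 117/2]
after L3 α=3/5: [93/5, 371/5, 624/5]
rounded: [19, 74, 125]

(0,3) stack=L1,L2,L3,L4; from [0,0,0]:
L1 α=1/4: [67/2, 99/4, 53/4]
L2 α=1/2: [351/4, 735/8, 501/8]
L3 α=3/5: [411/10, 603/4, 3369/20]
L4 α=1/3: [1456/15, 201/2, 1383/10]
= [97, 100, 138]

at x=0,y=1 over L1,L2,L3,L4,L5:
after L1 α=1/8: [247/8, 6, 69/8]
after L2 α=1/2: [1519/16, 119/2, 701/16]
after L3 α=3/4: [1951/64, 707/8, 7709/64]
after L4 α=3/4: [39007/256, 5555/32, 41501/256]
after L5 α=1/7: [120605/896, 2767/16, 128599/896]
→ [135, 173, 144]

query (0,1) [L1,L2,L3,L4,L6,L7] — begin 0,0,0
L1 α=1/8: [247/8, 6, 69/8]
L2 α=1/2: [1519/16, 119/2, 701/16]
L3 α=3/4: [1951/64, 707/8, 7709/64]
L4 α=3/4: [39007/256, 5555/32, 41501/256]
L6 α=1/2: [86879/512, 11347/64, 72477/512]
L7 α=1/3: [136031/768, 13139/96, 118045/768]
rounded: [177, 137, 154]

at x=0,y=3 over L1,L2,L3,L4,L6,L8:
+L1 (α=1/4) → [67/2, 99/4, 53/4]
+L2 (α=1/2) → [351/4, 735/8, 501/8]
+L3 (α=3/5) → [411/10, 603/4, 3369/20]
+L4 (α=1/3) → [1456/15, 201/2, 1383/10]
+L6 (α=1/2) → [3421/30, 497/4, 3733/20]
+L8 (α=1/2) → [10981/60, 1297/8, 5193/40]
rounded: [183, 162, 130]

query (0,1) [L1,L2,L3,L4,L6] — begin 0,0,0
+L1 (α=1/8) → [247/8, 6, 69/8]
+L2 (α=1/2) → [1519/16, 119/2, 701/16]
+L3 (α=3/4) → [1951/64, 707/8, 7709/64]
+L4 (α=3/4) → [39007/256, 5555/32, 41501/256]
+L6 (α=1/2) → [86879/512, 11347/64, 72477/512]
→ [170, 177, 142]

at x=1,y=3 over L1,L2,L3,L4,L6:
L1 α=1: [163, 47, 208]
L2 α=1/8: [1201/8, 213/4, 1701/8]
L3 α=2/3: [2753/24, 1453/12, 1639/8]
L4 α=1/4: [4337/32, 1757/16, 5045/32]
L6 α=4/7: [20563/224, 1777/16, 2601/32]
rounded: [92, 111, 81]


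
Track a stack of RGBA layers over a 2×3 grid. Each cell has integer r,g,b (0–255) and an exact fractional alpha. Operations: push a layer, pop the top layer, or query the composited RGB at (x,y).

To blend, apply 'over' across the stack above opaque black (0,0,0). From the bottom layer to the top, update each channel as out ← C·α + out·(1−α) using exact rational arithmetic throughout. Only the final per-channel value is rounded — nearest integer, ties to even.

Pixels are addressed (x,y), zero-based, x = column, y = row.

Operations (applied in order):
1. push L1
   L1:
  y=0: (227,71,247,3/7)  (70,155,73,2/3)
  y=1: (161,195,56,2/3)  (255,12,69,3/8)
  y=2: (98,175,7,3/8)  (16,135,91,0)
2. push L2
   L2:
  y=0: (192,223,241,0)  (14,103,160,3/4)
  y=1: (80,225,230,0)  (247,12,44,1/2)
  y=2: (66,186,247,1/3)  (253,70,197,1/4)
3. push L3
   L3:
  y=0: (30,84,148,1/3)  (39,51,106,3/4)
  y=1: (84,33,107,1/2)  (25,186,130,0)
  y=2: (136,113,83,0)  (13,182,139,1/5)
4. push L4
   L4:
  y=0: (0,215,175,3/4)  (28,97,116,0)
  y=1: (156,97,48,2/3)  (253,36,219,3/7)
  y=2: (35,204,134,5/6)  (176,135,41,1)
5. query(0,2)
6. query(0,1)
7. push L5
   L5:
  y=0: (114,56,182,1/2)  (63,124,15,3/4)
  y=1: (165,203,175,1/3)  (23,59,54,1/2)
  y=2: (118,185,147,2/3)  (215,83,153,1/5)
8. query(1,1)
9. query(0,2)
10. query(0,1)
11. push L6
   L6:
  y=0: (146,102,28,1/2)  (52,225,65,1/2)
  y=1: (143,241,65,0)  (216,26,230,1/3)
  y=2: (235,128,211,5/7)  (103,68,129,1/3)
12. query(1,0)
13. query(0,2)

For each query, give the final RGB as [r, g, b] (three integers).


(0,2) stack=L1,L2,L3,L4; from [0,0,0]:
+L1 (α=3/8) → [147/4, 525/8, 21/8]
+L2 (α=1/3) → [93/2, 423/4, 1009/12]
+L3 (α=0) → [93/2, 423/4, 1009/12]
+L4 (α=5/6) → [443/12, 1501/8, 9049/72]
rounded: [37, 188, 126]

at x=0,y=1 over L1,L2,L3,L4:
after L1 α=2/3: [322/3, 130, 112/3]
after L2 α=0: [322/3, 130, 112/3]
after L3 α=1/2: [287/3, 163/2, 433/6]
after L4 α=2/3: [1223/9, 551/6, 1009/18]
= [136, 92, 56]

(1,1) stack=L1,L2,L3,L4,L5; from [0,0,0]:
after L1 α=3/8: [765/8, 9/2, 207/8]
after L2 α=1/2: [2741/16, 33/4, 559/16]
after L3 α=0: [2741/16, 33/4, 559/16]
after L4 α=3/7: [5777/28, 141/7, 3187/28]
after L5 α=1/2: [6421/56, 277/7, 4699/56]
= [115, 40, 84]

(0,2) stack=L1,L2,L3,L4,L5; from [0,0,0]:
L1 α=3/8: [147/4, 525/8, 21/8]
L2 α=1/3: [93/2, 423/4, 1009/12]
L3 α=0: [93/2, 423/4, 1009/12]
L4 α=5/6: [443/12, 1501/8, 9049/72]
L5 α=2/3: [3275/36, 1487/8, 30217/216]
→ [91, 186, 140]

(0,1) stack=L1,L2,L3,L4,L5; from [0,0,0]:
+L1 (α=2/3) → [322/3, 130, 112/3]
+L2 (α=0) → [322/3, 130, 112/3]
+L3 (α=1/2) → [287/3, 163/2, 433/6]
+L4 (α=2/3) → [1223/9, 551/6, 1009/18]
+L5 (α=1/3) → [3931/27, 1160/9, 2584/27]
= [146, 129, 96]

query (1,0) [L1,L2,L3,L4,L5,L6] — begin 0,0,0
L1 α=2/3: [140/3, 310/3, 146/3]
L2 α=3/4: [133/6, 1237/12, 793/6]
L3 α=3/4: [835/24, 3073/48, 2701/24]
L4 α=0: [835/24, 3073/48, 2701/24]
L5 α=3/4: [5371/96, 20929/192, 3781/96]
L6 α=1/2: [10363/192, 64129/384, 10021/192]
→ [54, 167, 52]

query (0,2) [L1,L2,L3,L4,L5,L6] — begin 0,0,0
L1 α=3/8: [147/4, 525/8, 21/8]
L2 α=1/3: [93/2, 423/4, 1009/12]
L3 α=0: [93/2, 423/4, 1009/12]
L4 α=5/6: [443/12, 1501/8, 9049/72]
L5 α=2/3: [3275/36, 1487/8, 30217/216]
L6 α=5/7: [24425/126, 4047/28, 144157/756]
→ [194, 145, 191]


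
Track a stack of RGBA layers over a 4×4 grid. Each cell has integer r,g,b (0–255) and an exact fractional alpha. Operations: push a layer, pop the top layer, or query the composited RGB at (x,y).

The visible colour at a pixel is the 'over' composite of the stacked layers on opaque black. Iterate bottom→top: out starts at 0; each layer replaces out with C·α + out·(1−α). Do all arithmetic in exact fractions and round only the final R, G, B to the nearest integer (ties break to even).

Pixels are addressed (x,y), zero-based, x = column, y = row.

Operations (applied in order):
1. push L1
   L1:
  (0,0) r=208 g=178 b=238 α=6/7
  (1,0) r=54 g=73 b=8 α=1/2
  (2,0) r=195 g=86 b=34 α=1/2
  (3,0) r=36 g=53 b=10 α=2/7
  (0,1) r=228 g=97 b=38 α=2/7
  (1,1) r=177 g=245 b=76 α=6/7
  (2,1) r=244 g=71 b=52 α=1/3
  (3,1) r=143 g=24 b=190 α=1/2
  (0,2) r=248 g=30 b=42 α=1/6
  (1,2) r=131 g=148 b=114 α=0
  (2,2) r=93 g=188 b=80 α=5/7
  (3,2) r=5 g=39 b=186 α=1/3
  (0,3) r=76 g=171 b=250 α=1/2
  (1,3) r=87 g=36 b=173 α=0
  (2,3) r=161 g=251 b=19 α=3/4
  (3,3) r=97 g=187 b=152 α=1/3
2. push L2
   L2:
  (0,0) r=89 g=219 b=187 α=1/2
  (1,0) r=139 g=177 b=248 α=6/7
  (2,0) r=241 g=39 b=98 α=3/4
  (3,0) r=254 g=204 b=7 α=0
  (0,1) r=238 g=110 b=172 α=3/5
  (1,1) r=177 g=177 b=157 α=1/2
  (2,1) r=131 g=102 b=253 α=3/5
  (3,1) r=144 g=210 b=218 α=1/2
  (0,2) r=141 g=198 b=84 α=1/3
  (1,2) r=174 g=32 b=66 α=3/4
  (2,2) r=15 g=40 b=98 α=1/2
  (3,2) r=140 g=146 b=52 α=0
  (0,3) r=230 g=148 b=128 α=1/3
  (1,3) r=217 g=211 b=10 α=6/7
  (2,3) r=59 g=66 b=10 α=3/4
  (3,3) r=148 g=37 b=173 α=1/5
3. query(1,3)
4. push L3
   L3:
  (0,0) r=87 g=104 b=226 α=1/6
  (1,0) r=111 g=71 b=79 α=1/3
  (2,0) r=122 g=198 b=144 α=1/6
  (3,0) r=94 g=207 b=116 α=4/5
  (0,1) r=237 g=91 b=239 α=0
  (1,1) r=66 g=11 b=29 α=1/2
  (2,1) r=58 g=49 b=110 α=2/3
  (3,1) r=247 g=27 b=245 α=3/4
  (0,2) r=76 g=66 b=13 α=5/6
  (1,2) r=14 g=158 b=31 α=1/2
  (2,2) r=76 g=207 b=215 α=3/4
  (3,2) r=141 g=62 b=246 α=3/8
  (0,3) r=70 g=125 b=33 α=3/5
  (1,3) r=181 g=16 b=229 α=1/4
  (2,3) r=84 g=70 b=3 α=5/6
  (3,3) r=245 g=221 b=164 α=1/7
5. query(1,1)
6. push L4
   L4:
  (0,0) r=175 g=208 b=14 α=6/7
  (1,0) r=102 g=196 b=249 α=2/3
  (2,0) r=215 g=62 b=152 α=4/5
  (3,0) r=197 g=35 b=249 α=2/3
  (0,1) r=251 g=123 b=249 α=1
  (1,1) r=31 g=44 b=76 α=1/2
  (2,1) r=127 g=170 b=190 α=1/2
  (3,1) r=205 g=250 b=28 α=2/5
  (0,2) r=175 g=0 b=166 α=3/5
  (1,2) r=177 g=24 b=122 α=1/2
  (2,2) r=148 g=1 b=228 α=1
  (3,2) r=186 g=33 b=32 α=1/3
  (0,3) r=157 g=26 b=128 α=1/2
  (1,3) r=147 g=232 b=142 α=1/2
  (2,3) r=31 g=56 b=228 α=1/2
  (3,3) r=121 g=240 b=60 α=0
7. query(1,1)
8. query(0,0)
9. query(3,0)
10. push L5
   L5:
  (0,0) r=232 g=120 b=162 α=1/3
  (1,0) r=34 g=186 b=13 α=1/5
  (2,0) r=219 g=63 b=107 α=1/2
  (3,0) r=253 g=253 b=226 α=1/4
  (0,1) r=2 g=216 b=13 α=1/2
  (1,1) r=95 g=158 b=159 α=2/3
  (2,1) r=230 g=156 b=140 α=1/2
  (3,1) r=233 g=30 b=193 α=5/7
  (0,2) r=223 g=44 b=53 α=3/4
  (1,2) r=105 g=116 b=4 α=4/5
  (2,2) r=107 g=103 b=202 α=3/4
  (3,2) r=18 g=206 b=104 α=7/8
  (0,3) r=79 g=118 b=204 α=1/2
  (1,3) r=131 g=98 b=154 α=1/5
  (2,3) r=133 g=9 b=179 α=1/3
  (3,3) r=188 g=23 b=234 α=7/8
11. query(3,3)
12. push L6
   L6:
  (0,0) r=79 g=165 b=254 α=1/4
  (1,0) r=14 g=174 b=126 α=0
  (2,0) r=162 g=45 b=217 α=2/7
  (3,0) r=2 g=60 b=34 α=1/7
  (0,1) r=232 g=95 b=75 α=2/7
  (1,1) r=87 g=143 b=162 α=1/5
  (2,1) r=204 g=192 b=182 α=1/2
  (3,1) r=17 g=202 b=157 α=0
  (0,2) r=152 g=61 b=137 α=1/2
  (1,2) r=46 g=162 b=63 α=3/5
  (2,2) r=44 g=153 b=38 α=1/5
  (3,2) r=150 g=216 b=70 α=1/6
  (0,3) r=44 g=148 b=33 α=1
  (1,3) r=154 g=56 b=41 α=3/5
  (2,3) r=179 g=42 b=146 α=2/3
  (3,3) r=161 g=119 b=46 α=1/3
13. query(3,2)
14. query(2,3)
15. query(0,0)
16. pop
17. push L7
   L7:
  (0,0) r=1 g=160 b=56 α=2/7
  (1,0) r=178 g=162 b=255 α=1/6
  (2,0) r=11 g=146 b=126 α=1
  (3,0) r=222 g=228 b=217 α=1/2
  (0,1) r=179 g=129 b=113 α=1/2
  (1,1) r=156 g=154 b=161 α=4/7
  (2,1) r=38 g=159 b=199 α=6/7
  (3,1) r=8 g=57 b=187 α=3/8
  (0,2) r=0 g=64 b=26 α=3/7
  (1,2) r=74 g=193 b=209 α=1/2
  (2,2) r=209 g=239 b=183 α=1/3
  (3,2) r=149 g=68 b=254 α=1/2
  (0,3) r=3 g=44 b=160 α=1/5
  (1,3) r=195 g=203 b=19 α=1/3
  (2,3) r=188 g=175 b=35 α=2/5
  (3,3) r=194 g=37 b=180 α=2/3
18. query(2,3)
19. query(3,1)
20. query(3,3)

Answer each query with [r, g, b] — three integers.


(1,3) stack=L1,L2; from [0,0,0]:
after L1 α=0: [0, 0, 0]
after L2 α=6/7: [186, 1266/7, 60/7]
→ [186, 181, 9]

at x=1,y=1 over L1,L2,L3:
+L1 (α=6/7) → [1062/7, 210, 456/7]
+L2 (α=1/2) → [2301/14, 387/2, 1555/14]
+L3 (α=1/2) → [3225/28, 409/4, 1961/28]
rounded: [115, 102, 70]

at x=1,y=1 over L1,L2,L3,L4:
L1 α=6/7: [1062/7, 210, 456/7]
L2 α=1/2: [2301/14, 387/2, 1555/14]
L3 α=1/2: [3225/28, 409/4, 1961/28]
L4 α=1/2: [4093/56, 585/8, 4089/56]
= [73, 73, 73]

at x=0,y=0 over L1,L2,L3,L4:
L1 α=6/7: [1248/7, 1068/7, 204]
L2 α=1/2: [1871/14, 2601/14, 391/2]
L3 α=1/6: [10573/84, 14461/84, 2407/12]
L4 α=6/7: [98773/588, 119293/588, 3415/84]
= [168, 203, 41]

(3,0) stack=L1,L2,L3,L4; from [0,0,0]:
L1 α=2/7: [72/7, 106/7, 20/7]
L2 α=0: [72/7, 106/7, 20/7]
L3 α=4/5: [2704/35, 5902/35, 3268/35]
L4 α=2/3: [5498/35, 2784/35, 20698/105]
rounded: [157, 80, 197]

query (3,3) [L1,L2,L3,L4,L5] — begin 0,0,0
+L1 (α=1/3) → [97/3, 187/3, 152/3]
+L2 (α=1/5) → [832/15, 859/15, 1127/15]
+L3 (α=1/7) → [2889/35, 2823/35, 3074/35]
+L4 (α=0) → [2889/35, 2823/35, 3074/35]
+L5 (α=7/8) → [48949/280, 4229/140, 15101/70]
rounded: [175, 30, 216]

(3,2) stack=L1,L2,L3,L4,L5,L6; from [0,0,0]:
+L1 (α=1/3) → [5/3, 13, 62]
+L2 (α=0) → [5/3, 13, 62]
+L3 (α=3/8) → [647/12, 251/8, 131]
+L4 (α=1/3) → [1763/18, 383/12, 98]
+L5 (α=7/8) → [4031/144, 17687/96, 413/4]
+L6 (α=1/6) → [41755/864, 109171/576, 2345/24]
rounded: [48, 190, 98]

query (2,3) [L1,L2,L3,L4,L5,L6] — begin 0,0,0
L1 α=3/4: [483/4, 753/4, 57/4]
L2 α=3/4: [1191/16, 1545/16, 177/16]
L3 α=5/6: [2637/32, 7145/96, 139/32]
L4 α=1/2: [3629/64, 12521/192, 7435/64]
L5 α=1/3: [7885/96, 13385/288, 13163/96]
L6 α=2/3: [42253/288, 37577/864, 41195/288]
→ [147, 43, 143]

at x=0,y=0 over L1,L2,L3,L4,L5,L6:
+L1 (α=6/7) → [1248/7, 1068/7, 204]
+L2 (α=1/2) → [1871/14, 2601/14, 391/2]
+L3 (α=1/6) → [10573/84, 14461/84, 2407/12]
+L4 (α=6/7) → [98773/588, 119293/588, 3415/84]
+L5 (α=1/3) → [166981/882, 154573/882, 10219/126]
+L6 (α=1/4) → [190207/1176, 203083/1176, 20887/168]
→ [162, 173, 124]

at x=2,y=3 over L1,L2,L3,L4,L5,L7:
after L1 α=3/4: [483/4, 753/4, 57/4]
after L2 α=3/4: [1191/16, 1545/16, 177/16]
after L3 α=5/6: [2637/32, 7145/96, 139/32]
after L4 α=1/2: [3629/64, 12521/192, 7435/64]
after L5 α=1/3: [7885/96, 13385/288, 13163/96]
after L7 α=2/5: [19917/160, 9397/96, 15403/160]
= [124, 98, 96]

query (3,1) [L1,L2,L3,L4,L5,L7] — begin 0,0,0
after L1 α=1/2: [143/2, 12, 95]
after L2 α=1/2: [431/4, 111, 313/2]
after L3 α=3/4: [3395/16, 48, 1783/8]
after L4 α=2/5: [3349/16, 644/5, 5797/40]
after L5 α=5/7: [12669/56, 2038/35, 25097/140]
after L7 α=3/8: [64689/448, 3235/56, 40805/224]
rounded: [144, 58, 182]

at x=3,y=3 over L1,L2,L3,L4,L5,L7:
after L1 α=1/3: [97/3, 187/3, 152/3]
after L2 α=1/5: [832/15, 859/15, 1127/15]
after L3 α=1/7: [2889/35, 2823/35, 3074/35]
after L4 α=0: [2889/35, 2823/35, 3074/35]
after L5 α=7/8: [48949/280, 4229/140, 15101/70]
after L7 α=2/3: [157589/840, 4863/140, 40301/210]
rounded: [188, 35, 192]


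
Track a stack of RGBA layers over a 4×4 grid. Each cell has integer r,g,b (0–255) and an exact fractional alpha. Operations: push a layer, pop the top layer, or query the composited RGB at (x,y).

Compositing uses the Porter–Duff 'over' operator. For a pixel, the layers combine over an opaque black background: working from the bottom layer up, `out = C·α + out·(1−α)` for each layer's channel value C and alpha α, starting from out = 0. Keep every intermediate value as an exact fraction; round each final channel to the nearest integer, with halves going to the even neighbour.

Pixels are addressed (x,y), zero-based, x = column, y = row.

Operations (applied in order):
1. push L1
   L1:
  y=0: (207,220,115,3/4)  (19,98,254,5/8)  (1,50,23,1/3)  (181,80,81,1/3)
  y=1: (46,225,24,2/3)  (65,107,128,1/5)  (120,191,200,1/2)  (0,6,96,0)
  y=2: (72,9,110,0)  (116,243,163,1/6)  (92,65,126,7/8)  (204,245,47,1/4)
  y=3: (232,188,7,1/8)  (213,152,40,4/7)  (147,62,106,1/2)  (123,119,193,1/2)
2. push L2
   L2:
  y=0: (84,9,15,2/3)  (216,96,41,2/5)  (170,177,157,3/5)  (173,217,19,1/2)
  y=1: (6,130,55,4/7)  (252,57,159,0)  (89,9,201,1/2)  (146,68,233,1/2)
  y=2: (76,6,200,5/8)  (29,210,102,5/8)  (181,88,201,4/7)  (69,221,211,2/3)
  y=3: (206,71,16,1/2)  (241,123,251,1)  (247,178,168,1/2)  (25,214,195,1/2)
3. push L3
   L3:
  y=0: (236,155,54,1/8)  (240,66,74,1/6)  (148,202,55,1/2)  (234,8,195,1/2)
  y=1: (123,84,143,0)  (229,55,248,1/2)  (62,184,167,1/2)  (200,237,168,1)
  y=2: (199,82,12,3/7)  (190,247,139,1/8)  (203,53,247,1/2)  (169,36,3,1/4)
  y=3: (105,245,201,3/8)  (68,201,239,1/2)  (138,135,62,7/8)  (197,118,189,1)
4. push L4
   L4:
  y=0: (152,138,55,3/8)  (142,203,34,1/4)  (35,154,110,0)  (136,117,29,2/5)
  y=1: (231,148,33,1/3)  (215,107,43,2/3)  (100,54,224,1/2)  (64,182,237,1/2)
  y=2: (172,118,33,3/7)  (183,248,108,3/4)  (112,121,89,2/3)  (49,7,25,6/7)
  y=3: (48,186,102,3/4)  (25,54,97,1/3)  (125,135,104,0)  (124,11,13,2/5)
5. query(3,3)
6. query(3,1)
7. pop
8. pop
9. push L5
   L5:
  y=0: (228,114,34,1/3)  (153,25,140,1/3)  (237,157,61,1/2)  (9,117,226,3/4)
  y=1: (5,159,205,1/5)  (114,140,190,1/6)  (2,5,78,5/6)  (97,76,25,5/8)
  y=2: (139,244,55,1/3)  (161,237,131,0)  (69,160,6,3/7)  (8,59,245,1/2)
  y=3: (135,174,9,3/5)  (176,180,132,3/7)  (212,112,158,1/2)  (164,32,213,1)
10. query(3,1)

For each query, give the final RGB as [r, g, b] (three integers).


at x=3,y=3 over L1,L2,L3,L4:
after L1 α=1/2: [123/2, 119/2, 193/2]
after L2 α=1/2: [173/4, 547/4, 583/4]
after L3 α=1: [197, 118, 189]
after L4 α=2/5: [839/5, 376/5, 593/5]
= [168, 75, 119]

query (3,1) [L1,L2,L3,L4] — begin 0,0,0
+L1 (α=0) → [0, 0, 0]
+L2 (α=1/2) → [73, 34, 233/2]
+L3 (α=1) → [200, 237, 168]
+L4 (α=1/2) → [132, 419/2, 405/2]
= [132, 210, 202]

at x=3,y=1 over L1,L2,L5:
+L1 (α=0) → [0, 0, 0]
+L2 (α=1/2) → [73, 34, 233/2]
+L5 (α=5/8) → [88, 241/4, 949/16]
→ [88, 60, 59]
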